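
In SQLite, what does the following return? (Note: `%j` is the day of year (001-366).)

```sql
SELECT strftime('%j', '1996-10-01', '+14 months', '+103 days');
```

First apply '+14 months', '+103 days': 1996-10-01 → 1998-03-14.
Day-of-year for 1998-03-14: days since 1998-01-01 inclusive = 73, zero-padded to 073.

073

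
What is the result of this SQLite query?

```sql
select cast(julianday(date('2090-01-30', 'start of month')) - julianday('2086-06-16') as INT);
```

1295

`start of month` rewinds 2090-01-30 to 2090-01-01.
14 days remain in June 2086 after the 16th (30 − 16).
Full months from July 2086 through December 2089 contribute their day counts.
Then 1 day into January 2090.
Total: 14 + 31 + 31 + 30 + 31 + 30 + 31 + 31 + 28 + 31 + 30 + 31 + 30 + 31 + 31 + 30 + 31 + 30 + 31 + 31 + 29 + 31 + 30 + 31 + 30 + 31 + 31 + 30 + 31 + 30 + 31 + 31 + 28 + 31 + 30 + 31 + 30 + 31 + 31 + 30 + 31 + 30 + 31 + 1 = 1295.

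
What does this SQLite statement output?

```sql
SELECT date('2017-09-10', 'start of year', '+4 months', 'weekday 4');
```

2017-05-04

`start of year` rewinds 2017-09-10 to 2017-01-01.
Adding +4 months to 2017-01-01 gives 2017-05-01.
`weekday 4` advances to the next Thursday; 2017-05-01 is a Monday, so it moves forward to 2017-05-04.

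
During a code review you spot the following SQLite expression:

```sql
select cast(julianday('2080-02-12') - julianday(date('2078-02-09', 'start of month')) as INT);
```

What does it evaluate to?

741

`start of month` rewinds 2078-02-09 to 2078-02-01.
27 days remain in February 2078 after the 1st (28 − 1).
Full months from March 2078 through January 2080 contribute their day counts.
Then 12 days into February 2080.
Total: 27 + 31 + 30 + 31 + 30 + 31 + 31 + 30 + 31 + 30 + 31 + 31 + 28 + 31 + 30 + 31 + 30 + 31 + 31 + 30 + 31 + 30 + 31 + 31 + 12 = 741.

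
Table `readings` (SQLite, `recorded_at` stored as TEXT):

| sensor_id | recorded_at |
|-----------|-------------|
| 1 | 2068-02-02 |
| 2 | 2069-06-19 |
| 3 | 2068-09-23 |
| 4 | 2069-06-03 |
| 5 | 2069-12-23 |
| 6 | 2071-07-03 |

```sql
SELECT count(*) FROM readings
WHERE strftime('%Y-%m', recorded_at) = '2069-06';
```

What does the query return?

Rows with year-month 2069-06: 2069-06-19, 2069-06-03 → 2.

2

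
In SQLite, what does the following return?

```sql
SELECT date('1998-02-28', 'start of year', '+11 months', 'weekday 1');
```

`start of year` rewinds 1998-02-28 to 1998-01-01.
Adding +11 months to 1998-01-01 gives 1998-12-01.
`weekday 1` advances to the next Monday; 1998-12-01 is a Tuesday, so it moves forward to 1998-12-07.

1998-12-07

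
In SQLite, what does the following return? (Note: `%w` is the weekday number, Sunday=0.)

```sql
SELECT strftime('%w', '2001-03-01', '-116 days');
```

0

First apply '-116 days': 2001-03-01 → 2000-11-05.
2000-11-05 is a Sunday; with Sunday=0 that is 0.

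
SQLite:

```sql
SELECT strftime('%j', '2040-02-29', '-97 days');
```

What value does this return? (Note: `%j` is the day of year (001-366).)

328

First apply '-97 days': 2040-02-29 → 2039-11-24.
Day-of-year for 2039-11-24: days since 2039-01-01 inclusive = 328, zero-padded to 328.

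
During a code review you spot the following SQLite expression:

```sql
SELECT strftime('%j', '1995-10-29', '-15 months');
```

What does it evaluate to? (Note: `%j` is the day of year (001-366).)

210

First apply '-15 months': 1995-10-29 → 1994-07-29.
Day-of-year for 1994-07-29: days since 1994-01-01 inclusive = 210, zero-padded to 210.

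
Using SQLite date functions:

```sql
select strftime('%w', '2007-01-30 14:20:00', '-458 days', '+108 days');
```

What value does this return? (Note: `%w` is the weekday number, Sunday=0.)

First apply '-458 days', '+108 days': 2007-01-30 14:20:00 → 2006-02-14 14:20:00.
2006-02-14 is a Tuesday; with Sunday=0 that is 2.

2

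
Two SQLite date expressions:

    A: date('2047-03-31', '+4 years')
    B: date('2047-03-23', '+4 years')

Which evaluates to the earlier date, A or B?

A = 2051-03-31.
B = 2051-03-23.
B is earlier.

B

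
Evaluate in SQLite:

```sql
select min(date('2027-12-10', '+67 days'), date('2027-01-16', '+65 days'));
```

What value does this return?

2027-03-22

date('2027-12-10', '+67 days') → 2028-02-15.
date('2027-01-16', '+65 days') → 2027-03-22.
Earlier of the two is 2027-03-22.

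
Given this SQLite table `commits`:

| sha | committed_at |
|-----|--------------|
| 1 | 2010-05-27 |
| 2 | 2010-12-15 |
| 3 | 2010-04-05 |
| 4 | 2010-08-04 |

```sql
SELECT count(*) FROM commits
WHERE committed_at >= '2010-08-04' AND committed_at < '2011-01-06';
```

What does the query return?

2

Rows in [2010-08-04, 2011-01-06): 2010-12-15, 2010-08-04 → 2 rows.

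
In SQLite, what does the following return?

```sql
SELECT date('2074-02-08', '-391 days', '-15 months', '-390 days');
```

2070-09-18

Applying '-391 days' to 2074-02-08: counting 391 days back gives 2073-01-13.
Adding -15 months to 2073-01-13 gives 2071-10-13.
Applying '-390 days' to 2071-10-13: counting 390 days back gives 2070-09-18.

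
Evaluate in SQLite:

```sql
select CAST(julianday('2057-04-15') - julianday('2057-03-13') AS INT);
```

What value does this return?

33

18 days remain in March 2057 after the 13th (31 − 13).
Then 15 days into April 2057.
Total: 18 + 15 = 33.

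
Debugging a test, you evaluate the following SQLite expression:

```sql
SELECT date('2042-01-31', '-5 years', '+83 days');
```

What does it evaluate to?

Adding -5 years to 2042-01-31 gives 2037-01-31.
Applying '+83 days' to 2037-01-31: counting 83 days forward gives 2037-04-24.

2037-04-24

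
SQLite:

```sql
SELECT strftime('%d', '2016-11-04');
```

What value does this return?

`%d` extracts the 2-digit day of month: 04.

04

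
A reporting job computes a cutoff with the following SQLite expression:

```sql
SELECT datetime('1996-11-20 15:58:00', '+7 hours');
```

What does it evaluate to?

+7 hours from 1996-11-20 15:58:00 is 1996-11-20 22:58:00.

1996-11-20 22:58:00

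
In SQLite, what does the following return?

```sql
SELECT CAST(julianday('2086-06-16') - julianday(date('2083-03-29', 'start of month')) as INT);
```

`start of month` rewinds 2083-03-29 to 2083-03-01.
30 days remain in March 2083 after the 1st (31 − 1).
Full months from April 2083 through May 2086 contribute their day counts.
Then 16 days into June 2086.
Total: 30 + 30 + 31 + 30 + 31 + 31 + 30 + 31 + 30 + 31 + 31 + 29 + 31 + 30 + 31 + 30 + 31 + 31 + 30 + 31 + 30 + 31 + 31 + 28 + 31 + 30 + 31 + 30 + 31 + 31 + 30 + 31 + 30 + 31 + 31 + 28 + 31 + 30 + 31 + 16 = 1203.

1203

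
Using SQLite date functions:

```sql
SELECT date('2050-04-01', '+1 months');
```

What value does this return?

2050-05-01

Adding +1 month to 2050-04-01 gives 2050-05-01.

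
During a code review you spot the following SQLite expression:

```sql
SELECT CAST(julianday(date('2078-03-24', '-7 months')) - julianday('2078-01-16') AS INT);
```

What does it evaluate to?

Adding -7 months to 2078-03-24 gives 2077-08-24.
7 days remain in August 2077 after the 24th (31 − 24).
September 2077: 30 days.
October 2077: 31 days.
November 2077: 30 days.
December 2077: 31 days.
Then 16 days into January 2078.
Total: 7 + 30 + 31 + 30 + 31 + 16 = 145.
The subtraction is earlier − later, so the result is −145 → -145.

-145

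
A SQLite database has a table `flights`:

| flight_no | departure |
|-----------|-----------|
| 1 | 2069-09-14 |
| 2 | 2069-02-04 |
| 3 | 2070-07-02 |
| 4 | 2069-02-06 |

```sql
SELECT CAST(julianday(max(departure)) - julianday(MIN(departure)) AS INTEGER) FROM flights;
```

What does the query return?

MIN = 2069-02-04, MAX = 2070-07-02.
24 days remain in February 2069 after the 4th (28 − 4).
Full months from March 2069 through June 2070 contribute their day counts.
Then 2 days into July 2070.
Total: 24 + 31 + 30 + 31 + 30 + 31 + 31 + 30 + 31 + 30 + 31 + 31 + 28 + 31 + 30 + 31 + 30 + 2 = 513.

513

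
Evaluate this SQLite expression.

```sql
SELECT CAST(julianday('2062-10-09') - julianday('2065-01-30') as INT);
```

22 days remain in October 2062 after the 9th (31 − 9).
Full months from November 2062 through December 2064 contribute their day counts.
Then 30 days into January 2065.
Total: 22 + 30 + 31 + 31 + 28 + 31 + 30 + 31 + 30 + 31 + 31 + 30 + 31 + 30 + 31 + 31 + 29 + 31 + 30 + 31 + 30 + 31 + 31 + 30 + 31 + 30 + 31 + 30 = 844.
The subtraction is earlier − later, so the result is −844 → -844.

-844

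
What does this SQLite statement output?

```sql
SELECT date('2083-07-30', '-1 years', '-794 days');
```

2080-05-27

Adding -1 year to 2083-07-30 gives 2082-07-30.
Applying '-794 days' to 2082-07-30: counting 794 days back gives 2080-05-27.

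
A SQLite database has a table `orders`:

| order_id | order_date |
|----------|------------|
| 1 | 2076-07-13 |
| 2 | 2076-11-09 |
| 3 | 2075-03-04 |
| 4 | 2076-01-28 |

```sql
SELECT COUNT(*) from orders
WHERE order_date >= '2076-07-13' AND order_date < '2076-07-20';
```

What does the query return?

1

Rows in [2076-07-13, 2076-07-20): 2076-07-13 → 1 row.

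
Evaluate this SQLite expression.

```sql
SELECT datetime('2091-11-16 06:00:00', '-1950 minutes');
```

1950 minutes = 32h 30m; -1950 minutes from 2091-11-16 06:00:00 is 2091-11-14 21:30:00 (crosses midnight).

2091-11-14 21:30:00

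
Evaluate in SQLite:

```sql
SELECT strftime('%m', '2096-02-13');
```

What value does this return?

02

`%m` extracts the 2-digit month (01-12): 02.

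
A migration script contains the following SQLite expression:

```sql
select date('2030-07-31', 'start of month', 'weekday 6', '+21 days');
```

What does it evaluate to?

2030-07-27

`start of month` rewinds 2030-07-31 to 2030-07-01.
`weekday 6` advances to the next Saturday; 2030-07-01 is a Monday, so it moves forward to 2030-07-06.
Advancing 21 more days within July lands on 2030-07-27.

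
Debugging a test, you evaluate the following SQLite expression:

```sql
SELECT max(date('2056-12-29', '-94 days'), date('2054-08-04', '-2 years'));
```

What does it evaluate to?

date('2056-12-29', '-94 days') → 2056-09-26.
date('2054-08-04', '-2 years') → 2052-08-04.
Later of the two is 2056-09-26.

2056-09-26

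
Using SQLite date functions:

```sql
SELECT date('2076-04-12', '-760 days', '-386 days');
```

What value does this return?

2073-02-21

Applying '-760 days' to 2076-04-12: counting 760 days back gives 2074-03-14.
Applying '-386 days' to 2074-03-14: counting 386 days back gives 2073-02-21.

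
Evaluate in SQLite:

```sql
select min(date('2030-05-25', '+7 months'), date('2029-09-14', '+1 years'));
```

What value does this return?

2030-09-14

date('2030-05-25', '+7 months') → 2030-12-25.
date('2029-09-14', '+1 years') → 2030-09-14.
Earlier of the two is 2030-09-14.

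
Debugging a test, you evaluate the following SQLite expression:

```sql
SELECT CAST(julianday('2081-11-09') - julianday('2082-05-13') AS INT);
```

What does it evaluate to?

21 days remain in November 2081 after the 9th (30 − 9).
December 2081: 31 days.
January 2082: 31 days.
February 2082: 28 days.
March 2082: 31 days.
April 2082: 30 days.
Then 13 days into May 2082.
Total: 21 + 31 + 31 + 28 + 31 + 30 + 13 = 185.
The subtraction is earlier − later, so the result is −185 → -185.

-185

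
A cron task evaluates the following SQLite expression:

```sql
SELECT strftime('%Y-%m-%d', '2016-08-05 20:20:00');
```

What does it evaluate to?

`%Y-%m-%d` extracts the ISO date: 2016-08-05.

2016-08-05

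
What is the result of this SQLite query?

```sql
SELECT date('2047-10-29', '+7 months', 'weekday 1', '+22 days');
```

2048-06-23

Adding +7 months to 2047-10-29 gives 2048-05-29.
`weekday 1` advances to the next Monday; 2048-05-29 is a Friday, so it moves forward to 2048-06-01.
Advancing 22 more days within June lands on 2048-06-23.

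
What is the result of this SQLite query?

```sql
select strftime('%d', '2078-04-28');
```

28

`%d` extracts the 2-digit day of month: 28.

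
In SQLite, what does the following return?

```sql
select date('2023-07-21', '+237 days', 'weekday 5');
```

2024-03-15

Applying '+237 days' to 2023-07-21: counting 237 days forward gives 2024-03-14.
`weekday 5` advances to the next Friday; 2024-03-14 is a Thursday, so it moves forward to 2024-03-15.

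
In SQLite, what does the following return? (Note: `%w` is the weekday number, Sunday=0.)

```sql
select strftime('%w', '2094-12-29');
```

2094-12-29 is a Wednesday; with Sunday=0 that is 3.

3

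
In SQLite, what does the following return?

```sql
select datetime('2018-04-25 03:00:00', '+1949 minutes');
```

1949 minutes = 32h 29m; +1949 minutes from 2018-04-25 03:00:00 is 2018-04-26 11:29:00 (crosses midnight).

2018-04-26 11:29:00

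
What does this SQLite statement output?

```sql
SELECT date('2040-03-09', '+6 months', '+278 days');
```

2041-06-14

Adding +6 months to 2040-03-09 gives 2040-09-09.
Applying '+278 days' to 2040-09-09: counting 278 days forward gives 2041-06-14.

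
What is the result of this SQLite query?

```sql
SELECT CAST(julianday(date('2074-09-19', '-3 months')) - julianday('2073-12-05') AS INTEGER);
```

196

Adding -3 months to 2074-09-19 gives 2074-06-19.
26 days remain in December 2073 after the 5th (31 − 5).
January 2074: 31 days.
February 2074: 28 days.
March 2074: 31 days.
April 2074: 30 days.
May 2074: 31 days.
Then 19 days into June 2074.
Total: 26 + 31 + 28 + 31 + 30 + 31 + 19 = 196.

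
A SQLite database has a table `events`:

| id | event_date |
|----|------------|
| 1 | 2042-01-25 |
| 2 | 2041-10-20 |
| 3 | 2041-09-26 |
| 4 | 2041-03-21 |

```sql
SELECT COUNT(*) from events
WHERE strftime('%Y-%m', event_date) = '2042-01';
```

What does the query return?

1

Rows with year-month 2042-01: 2042-01-25 → 1.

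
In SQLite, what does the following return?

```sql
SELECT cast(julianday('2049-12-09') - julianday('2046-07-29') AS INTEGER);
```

2 days remain in July 2046 after the 29th (31 − 29).
Full months from August 2046 through November 2049 contribute their day counts.
Then 9 days into December 2049.
Total: 2 + 31 + 30 + 31 + 30 + 31 + 31 + 28 + 31 + 30 + 31 + 30 + 31 + 31 + 30 + 31 + 30 + 31 + 31 + 29 + 31 + 30 + 31 + 30 + 31 + 31 + 30 + 31 + 30 + 31 + 31 + 28 + 31 + 30 + 31 + 30 + 31 + 31 + 30 + 31 + 30 + 9 = 1229.

1229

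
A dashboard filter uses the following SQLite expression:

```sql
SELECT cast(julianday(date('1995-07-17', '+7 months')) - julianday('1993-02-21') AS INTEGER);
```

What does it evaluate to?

1091

Adding +7 months to 1995-07-17 gives 1996-02-17.
7 days remain in February 1993 after the 21st (28 − 21).
Full months from March 1993 through January 1996 contribute their day counts.
Then 17 days into February 1996.
Total: 7 + 31 + 30 + 31 + 30 + 31 + 31 + 30 + 31 + 30 + 31 + 31 + 28 + 31 + 30 + 31 + 30 + 31 + 31 + 30 + 31 + 30 + 31 + 31 + 28 + 31 + 30 + 31 + 30 + 31 + 31 + 30 + 31 + 30 + 31 + 31 + 17 = 1091.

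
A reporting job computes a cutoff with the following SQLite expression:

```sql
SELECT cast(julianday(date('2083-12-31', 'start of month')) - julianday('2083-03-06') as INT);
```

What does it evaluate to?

270

`start of month` rewinds 2083-12-31 to 2083-12-01.
25 days remain in March 2083 after the 6th (31 − 6).
Full months from April 2083 through November 2083 contribute their day counts.
Then 1 day into December 2083.
Total: 25 + 30 + 31 + 30 + 31 + 31 + 30 + 31 + 30 + 1 = 270.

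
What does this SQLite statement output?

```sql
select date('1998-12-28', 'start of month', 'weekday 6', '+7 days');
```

`start of month` rewinds 1998-12-28 to 1998-12-01.
`weekday 6` advances to the next Saturday; 1998-12-01 is a Tuesday, so it moves forward to 1998-12-05.
Advancing 7 more days within December lands on 1998-12-12.

1998-12-12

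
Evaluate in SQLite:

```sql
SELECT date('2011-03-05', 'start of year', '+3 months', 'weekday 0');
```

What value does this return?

`start of year` rewinds 2011-03-05 to 2011-01-01.
Adding +3 months to 2011-01-01 gives 2011-04-01.
`weekday 0` advances to the next Sunday; 2011-04-01 is a Friday, so it moves forward to 2011-04-03.

2011-04-03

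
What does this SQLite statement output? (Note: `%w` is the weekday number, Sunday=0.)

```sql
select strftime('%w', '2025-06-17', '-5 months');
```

5

First apply '-5 months': 2025-06-17 → 2025-01-17.
2025-01-17 is a Friday; with Sunday=0 that is 5.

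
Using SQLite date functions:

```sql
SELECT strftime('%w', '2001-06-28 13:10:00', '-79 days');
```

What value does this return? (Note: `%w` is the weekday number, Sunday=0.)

First apply '-79 days': 2001-06-28 13:10:00 → 2001-04-10 13:10:00.
2001-04-10 is a Tuesday; with Sunday=0 that is 2.

2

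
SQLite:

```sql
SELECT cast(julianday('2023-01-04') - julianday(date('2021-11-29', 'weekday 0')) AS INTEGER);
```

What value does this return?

`weekday 0` advances to the next Sunday; 2021-11-29 is a Monday, so it moves forward to 2021-12-05.
26 days remain in December 2021 after the 5th (31 − 5).
Full months from January 2022 through December 2022 contribute their day counts.
Then 4 days into January 2023.
Total: 26 + 31 + 28 + 31 + 30 + 31 + 30 + 31 + 31 + 30 + 31 + 30 + 31 + 4 = 395.

395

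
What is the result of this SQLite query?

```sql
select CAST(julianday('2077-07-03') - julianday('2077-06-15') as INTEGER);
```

18

15 days remain in June 2077 after the 15th (30 − 15).
Then 3 days into July 2077.
Total: 15 + 3 = 18.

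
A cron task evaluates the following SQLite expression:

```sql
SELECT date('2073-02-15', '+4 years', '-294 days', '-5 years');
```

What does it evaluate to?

2071-04-27

Adding +4 years to 2073-02-15 gives 2077-02-15.
Applying '-294 days' to 2077-02-15: counting 294 days back gives 2076-04-27.
Adding -5 years to 2076-04-27 gives 2071-04-27.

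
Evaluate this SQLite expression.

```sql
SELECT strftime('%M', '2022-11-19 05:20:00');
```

`%M` extracts the 2-digit minute: 20.

20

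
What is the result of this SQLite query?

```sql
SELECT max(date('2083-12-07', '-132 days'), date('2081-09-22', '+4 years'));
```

2085-09-22

date('2083-12-07', '-132 days') → 2083-07-28.
date('2081-09-22', '+4 years') → 2085-09-22.
Later of the two is 2085-09-22.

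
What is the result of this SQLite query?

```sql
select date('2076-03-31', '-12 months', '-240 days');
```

2074-08-03

Adding -12 months to 2076-03-31 gives 2075-03-31.
Applying '-240 days' to 2075-03-31: counting 240 days back gives 2074-08-03.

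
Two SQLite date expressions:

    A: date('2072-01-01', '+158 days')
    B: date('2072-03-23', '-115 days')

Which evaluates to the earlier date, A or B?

B

A = 2072-06-07.
B = 2071-11-29.
B is earlier.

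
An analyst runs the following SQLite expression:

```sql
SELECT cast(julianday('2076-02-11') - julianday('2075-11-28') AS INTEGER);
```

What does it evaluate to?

2 days remain in November 2075 after the 28th (30 − 28).
December 2075: 31 days.
January 2076: 31 days.
Then 11 days into February 2076.
Total: 2 + 31 + 31 + 11 = 75.

75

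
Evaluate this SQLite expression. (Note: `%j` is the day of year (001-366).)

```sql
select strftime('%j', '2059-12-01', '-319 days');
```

016

First apply '-319 days': 2059-12-01 → 2059-01-16.
Day-of-year for 2059-01-16: days since 2059-01-01 inclusive = 16, zero-padded to 016.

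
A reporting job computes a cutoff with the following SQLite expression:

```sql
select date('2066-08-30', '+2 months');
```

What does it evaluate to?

Adding +2 months to 2066-08-30 gives 2066-10-30.

2066-10-30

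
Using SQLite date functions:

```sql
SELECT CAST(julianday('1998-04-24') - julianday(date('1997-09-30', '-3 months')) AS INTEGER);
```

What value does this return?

298

Adding -3 months to 1997-09-30 gives 1997-06-30.
0 days remain in June 1997 after the 30th (30 − 30).
Full months from July 1997 through March 1998 contribute their day counts.
Then 24 days into April 1998.
Total: 0 + 31 + 31 + 30 + 31 + 30 + 31 + 31 + 28 + 31 + 24 = 298.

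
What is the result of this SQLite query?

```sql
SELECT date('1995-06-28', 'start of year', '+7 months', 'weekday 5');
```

`start of year` rewinds 1995-06-28 to 1995-01-01.
Adding +7 months to 1995-01-01 gives 1995-08-01.
`weekday 5` advances to the next Friday; 1995-08-01 is a Tuesday, so it moves forward to 1995-08-04.

1995-08-04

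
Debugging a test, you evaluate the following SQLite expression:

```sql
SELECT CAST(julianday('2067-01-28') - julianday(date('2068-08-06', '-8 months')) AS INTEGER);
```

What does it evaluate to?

-312

Adding -8 months to 2068-08-06 gives 2067-12-06.
3 days remain in January 2067 after the 28th (31 − 28).
Full months from February 2067 through November 2067 contribute their day counts.
Then 6 days into December 2067.
Total: 3 + 28 + 31 + 30 + 31 + 30 + 31 + 31 + 30 + 31 + 30 + 6 = 312.
The subtraction is earlier − later, so the result is −312 → -312.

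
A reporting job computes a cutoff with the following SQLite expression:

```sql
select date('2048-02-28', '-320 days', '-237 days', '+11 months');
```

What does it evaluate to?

Applying '-320 days' to 2048-02-28: counting 320 days back gives 2047-04-14.
Applying '-237 days' to 2047-04-14: counting 237 days back gives 2046-08-20.
Adding +11 months to 2046-08-20 gives 2047-07-20.

2047-07-20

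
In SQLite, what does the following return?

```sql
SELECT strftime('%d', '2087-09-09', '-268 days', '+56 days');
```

09

First apply '-268 days', '+56 days': 2087-09-09 → 2087-02-09.
`%d` extracts the 2-digit day of month: 09.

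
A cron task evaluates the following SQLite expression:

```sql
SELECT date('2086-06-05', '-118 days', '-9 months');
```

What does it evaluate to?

2085-05-07

Applying '-118 days' to 2086-06-05: counting 118 days back gives 2086-02-07.
Adding -9 months to 2086-02-07 gives 2085-05-07.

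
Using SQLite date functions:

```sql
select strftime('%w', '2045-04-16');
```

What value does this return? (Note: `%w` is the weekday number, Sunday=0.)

0

2045-04-16 is a Sunday; with Sunday=0 that is 0.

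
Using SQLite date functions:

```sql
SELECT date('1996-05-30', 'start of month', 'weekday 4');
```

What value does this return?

`start of month` rewinds 1996-05-30 to 1996-05-01.
`weekday 4` advances to the next Thursday; 1996-05-01 is a Wednesday, so it moves forward to 1996-05-02.

1996-05-02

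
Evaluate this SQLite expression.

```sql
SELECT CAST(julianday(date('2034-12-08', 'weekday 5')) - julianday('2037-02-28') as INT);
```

`weekday 5` advances to the next Friday; 2034-12-08 is already a Friday, so it stays at 2034-12-08.
23 days remain in December 2034 after the 8th (31 − 8).
Full months from January 2035 through January 2037 contribute their day counts.
Then 28 days into February 2037.
Total: 23 + 31 + 28 + 31 + 30 + 31 + 30 + 31 + 31 + 30 + 31 + 30 + 31 + 31 + 29 + 31 + 30 + 31 + 30 + 31 + 31 + 30 + 31 + 30 + 31 + 31 + 28 = 813.
The subtraction is earlier − later, so the result is −813 → -813.

-813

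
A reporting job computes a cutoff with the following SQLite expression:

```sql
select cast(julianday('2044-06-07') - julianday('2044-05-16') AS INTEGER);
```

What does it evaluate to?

15 days remain in May 2044 after the 16th (31 − 16).
Then 7 days into June 2044.
Total: 15 + 7 = 22.

22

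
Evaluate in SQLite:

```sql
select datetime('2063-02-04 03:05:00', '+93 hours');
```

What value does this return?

+93 hours from 2063-02-04 03:05:00 is 2063-02-08 00:05:00 (crosses midnight).

2063-02-08 00:05:00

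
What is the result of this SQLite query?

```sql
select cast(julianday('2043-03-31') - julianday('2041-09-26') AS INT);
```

4 days remain in September 2041 after the 26th (30 − 26).
Full months from October 2041 through February 2043 contribute their day counts.
Then 31 days into March 2043.
Total: 4 + 31 + 30 + 31 + 31 + 28 + 31 + 30 + 31 + 30 + 31 + 31 + 30 + 31 + 30 + 31 + 31 + 28 + 31 = 551.

551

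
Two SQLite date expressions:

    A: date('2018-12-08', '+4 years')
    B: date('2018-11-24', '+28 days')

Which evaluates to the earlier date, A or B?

A = 2022-12-08.
B = 2018-12-22.
B is earlier.

B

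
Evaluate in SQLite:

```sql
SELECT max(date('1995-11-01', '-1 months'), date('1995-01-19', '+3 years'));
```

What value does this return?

1998-01-19

date('1995-11-01', '-1 months') → 1995-10-01.
date('1995-01-19', '+3 years') → 1998-01-19.
Later of the two is 1998-01-19.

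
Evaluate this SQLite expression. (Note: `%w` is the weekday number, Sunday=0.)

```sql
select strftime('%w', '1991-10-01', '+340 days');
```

6

First apply '+340 days': 1991-10-01 → 1992-09-05.
1992-09-05 is a Saturday; with Sunday=0 that is 6.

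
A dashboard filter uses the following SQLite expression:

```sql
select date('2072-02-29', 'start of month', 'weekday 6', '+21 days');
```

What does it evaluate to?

`start of month` rewinds 2072-02-29 to 2072-02-01.
`weekday 6` advances to the next Saturday; 2072-02-01 is a Monday, so it moves forward to 2072-02-06.
Advancing 21 more days within February lands on 2072-02-27.

2072-02-27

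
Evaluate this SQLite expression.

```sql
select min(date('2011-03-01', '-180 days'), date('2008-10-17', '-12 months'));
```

2007-10-17

date('2011-03-01', '-180 days') → 2010-09-02.
date('2008-10-17', '-12 months') → 2007-10-17.
Earlier of the two is 2007-10-17.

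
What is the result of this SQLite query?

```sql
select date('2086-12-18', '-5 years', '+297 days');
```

Adding -5 years to 2086-12-18 gives 2081-12-18.
Applying '+297 days' to 2081-12-18: counting 297 days forward gives 2082-10-11.

2082-10-11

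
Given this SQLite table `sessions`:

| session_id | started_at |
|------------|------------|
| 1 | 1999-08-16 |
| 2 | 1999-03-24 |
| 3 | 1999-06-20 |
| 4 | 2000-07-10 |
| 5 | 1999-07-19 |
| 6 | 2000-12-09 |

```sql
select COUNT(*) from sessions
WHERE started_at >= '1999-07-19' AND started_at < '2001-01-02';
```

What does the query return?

4

Rows in [1999-07-19, 2001-01-02): 1999-08-16, 2000-07-10, 1999-07-19, 2000-12-09 → 4 rows.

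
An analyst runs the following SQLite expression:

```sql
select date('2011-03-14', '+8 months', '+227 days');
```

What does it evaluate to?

Adding +8 months to 2011-03-14 gives 2011-11-14.
Applying '+227 days' to 2011-11-14: counting 227 days forward gives 2012-06-28.

2012-06-28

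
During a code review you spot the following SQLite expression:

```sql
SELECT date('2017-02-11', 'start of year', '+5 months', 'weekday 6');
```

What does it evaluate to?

`start of year` rewinds 2017-02-11 to 2017-01-01.
Adding +5 months to 2017-01-01 gives 2017-06-01.
`weekday 6` advances to the next Saturday; 2017-06-01 is a Thursday, so it moves forward to 2017-06-03.

2017-06-03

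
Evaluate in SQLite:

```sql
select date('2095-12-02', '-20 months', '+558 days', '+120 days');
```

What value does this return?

2096-02-09

Adding -20 months to 2095-12-02 gives 2094-04-02.
Applying '+558 days' to 2094-04-02: counting 558 days forward gives 2095-10-12.
Applying '+120 days' to 2095-10-12: counting 120 days forward gives 2096-02-09.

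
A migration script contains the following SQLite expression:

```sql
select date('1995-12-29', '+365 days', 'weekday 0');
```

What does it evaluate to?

Applying '+365 days' to 1995-12-29: counting 365 days forward gives 1996-12-28.
`weekday 0` advances to the next Sunday; 1996-12-28 is a Saturday, so it moves forward to 1996-12-29.

1996-12-29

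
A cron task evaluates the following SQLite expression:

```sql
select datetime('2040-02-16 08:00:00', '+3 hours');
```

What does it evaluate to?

2040-02-16 11:00:00

+3 hours from 2040-02-16 08:00:00 is 2040-02-16 11:00:00.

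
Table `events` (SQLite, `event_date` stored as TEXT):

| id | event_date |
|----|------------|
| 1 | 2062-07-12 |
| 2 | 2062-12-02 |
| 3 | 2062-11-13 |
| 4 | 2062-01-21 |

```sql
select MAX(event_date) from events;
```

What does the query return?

2062-12-02

MAX over {2062-01-21, 2062-07-12, 2062-11-13, 2062-12-02}.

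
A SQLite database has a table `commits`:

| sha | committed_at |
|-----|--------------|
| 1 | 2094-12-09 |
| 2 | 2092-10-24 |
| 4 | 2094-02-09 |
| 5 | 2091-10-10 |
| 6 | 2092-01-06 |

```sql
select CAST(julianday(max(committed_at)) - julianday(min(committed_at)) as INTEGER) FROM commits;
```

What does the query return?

1156

MIN = 2091-10-10, MAX = 2094-12-09.
21 days remain in October 2091 after the 10th (31 − 10).
Full months from November 2091 through November 2094 contribute their day counts.
Then 9 days into December 2094.
Total: 21 + 30 + 31 + 31 + 29 + 31 + 30 + 31 + 30 + 31 + 31 + 30 + 31 + 30 + 31 + 31 + 28 + 31 + 30 + 31 + 30 + 31 + 31 + 30 + 31 + 30 + 31 + 31 + 28 + 31 + 30 + 31 + 30 + 31 + 31 + 30 + 31 + 30 + 9 = 1156.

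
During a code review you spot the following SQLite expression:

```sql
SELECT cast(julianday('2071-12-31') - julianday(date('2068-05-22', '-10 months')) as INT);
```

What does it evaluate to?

1623

Adding -10 months to 2068-05-22 gives 2067-07-22.
9 days remain in July 2067 after the 22nd (31 − 22).
Full months from August 2067 through November 2071 contribute their day counts.
Then 31 days into December 2071.
Total: 9 + 31 + 30 + 31 + 30 + 31 + 31 + 29 + 31 + 30 + 31 + 30 + 31 + 31 + 30 + 31 + 30 + 31 + 31 + 28 + 31 + 30 + 31 + 30 + 31 + 31 + 30 + 31 + 30 + 31 + 31 + 28 + 31 + 30 + 31 + 30 + 31 + 31 + 30 + 31 + 30 + 31 + 31 + 28 + 31 + 30 + 31 + 30 + 31 + 31 + 30 + 31 + 30 + 31 = 1623.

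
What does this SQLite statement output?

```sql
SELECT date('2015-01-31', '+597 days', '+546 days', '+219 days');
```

2018-10-24

Applying '+597 days' to 2015-01-31: counting 597 days forward gives 2016-09-19.
Applying '+546 days' to 2016-09-19: counting 546 days forward gives 2018-03-19.
Applying '+219 days' to 2018-03-19: counting 219 days forward gives 2018-10-24.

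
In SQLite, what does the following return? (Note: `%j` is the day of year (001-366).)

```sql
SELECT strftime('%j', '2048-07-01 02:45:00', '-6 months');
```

First apply '-6 months': 2048-07-01 02:45:00 → 2048-01-01 02:45:00.
Day-of-year for 2048-01-01: days since 2048-01-01 inclusive = 1, zero-padded to 001.

001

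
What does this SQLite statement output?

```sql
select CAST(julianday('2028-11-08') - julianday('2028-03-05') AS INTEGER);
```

26 days remain in March 2028 after the 5th (31 − 5).
Full months from April 2028 through October 2028 contribute their day counts.
Then 8 days into November 2028.
Total: 26 + 30 + 31 + 30 + 31 + 31 + 30 + 31 + 8 = 248.

248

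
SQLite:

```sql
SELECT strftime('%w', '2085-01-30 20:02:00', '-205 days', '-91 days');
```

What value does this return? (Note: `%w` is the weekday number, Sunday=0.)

First apply '-205 days', '-91 days': 2085-01-30 20:02:00 → 2084-04-09 20:02:00.
2084-04-09 is a Sunday; with Sunday=0 that is 0.

0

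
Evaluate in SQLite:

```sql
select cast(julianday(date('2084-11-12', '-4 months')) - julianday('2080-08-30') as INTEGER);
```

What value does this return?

1412

Adding -4 months to 2084-11-12 gives 2084-07-12.
1 day remains in August 2080 after the 30th (31 − 30).
Full months from September 2080 through June 2084 contribute their day counts.
Then 12 days into July 2084.
Total: 1 + 30 + 31 + 30 + 31 + 31 + 28 + 31 + 30 + 31 + 30 + 31 + 31 + 30 + 31 + 30 + 31 + 31 + 28 + 31 + 30 + 31 + 30 + 31 + 31 + 30 + 31 + 30 + 31 + 31 + 28 + 31 + 30 + 31 + 30 + 31 + 31 + 30 + 31 + 30 + 31 + 31 + 29 + 31 + 30 + 31 + 30 + 12 = 1412.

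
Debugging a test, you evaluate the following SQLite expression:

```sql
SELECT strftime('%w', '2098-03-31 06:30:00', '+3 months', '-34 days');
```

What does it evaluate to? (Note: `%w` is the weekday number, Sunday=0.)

3

First apply '+3 months', '-34 days': 2098-03-31 06:30:00 → 2098-05-28 06:30:00.
2098-05-28 is a Wednesday; with Sunday=0 that is 3.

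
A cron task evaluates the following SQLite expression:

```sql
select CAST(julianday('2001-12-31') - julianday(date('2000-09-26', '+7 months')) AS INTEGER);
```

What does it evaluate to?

Adding +7 months to 2000-09-26 gives 2001-04-26.
4 days remain in April 2001 after the 26th (30 − 26).
Full months from May 2001 through November 2001 contribute their day counts.
Then 31 days into December 2001.
Total: 4 + 31 + 30 + 31 + 31 + 30 + 31 + 30 + 31 = 249.

249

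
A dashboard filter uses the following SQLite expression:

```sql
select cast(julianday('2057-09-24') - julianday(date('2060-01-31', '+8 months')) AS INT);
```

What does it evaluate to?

-1103

Adding +8 months to 2060-01-31 targets 2060-09-31. September 2060 has only 30 days, so SQLite normalizes the 1-day overflow forward to 2060-10-01.
6 days remain in September 2057 after the 24th (30 − 24).
Full months from October 2057 through September 2060 contribute their day counts.
Then 1 day into October 2060.
Total: 6 + 31 + 30 + 31 + 31 + 28 + 31 + 30 + 31 + 30 + 31 + 31 + 30 + 31 + 30 + 31 + 31 + 28 + 31 + 30 + 31 + 30 + 31 + 31 + 30 + 31 + 30 + 31 + 31 + 29 + 31 + 30 + 31 + 30 + 31 + 31 + 30 + 1 = 1103.
The subtraction is earlier − later, so the result is −1103 → -1103.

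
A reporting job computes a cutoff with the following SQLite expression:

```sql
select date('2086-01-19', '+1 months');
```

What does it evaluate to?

Adding +1 month to 2086-01-19 gives 2086-02-19.

2086-02-19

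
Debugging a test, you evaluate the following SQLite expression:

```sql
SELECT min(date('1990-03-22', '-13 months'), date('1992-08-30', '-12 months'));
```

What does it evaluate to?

date('1990-03-22', '-13 months') → 1989-02-22.
date('1992-08-30', '-12 months') → 1991-08-30.
Earlier of the two is 1989-02-22.

1989-02-22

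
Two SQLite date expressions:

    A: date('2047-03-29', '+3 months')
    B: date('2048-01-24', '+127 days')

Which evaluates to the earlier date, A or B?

A = 2047-06-29.
B = 2048-05-30.
A is earlier.

A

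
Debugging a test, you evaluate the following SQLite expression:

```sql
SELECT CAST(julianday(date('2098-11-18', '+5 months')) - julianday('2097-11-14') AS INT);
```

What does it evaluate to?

520

Adding +5 months to 2098-11-18 gives 2099-04-18.
16 days remain in November 2097 after the 14th (30 − 14).
Full months from December 2097 through March 2099 contribute their day counts.
Then 18 days into April 2099.
Total: 16 + 31 + 31 + 28 + 31 + 30 + 31 + 30 + 31 + 31 + 30 + 31 + 30 + 31 + 31 + 28 + 31 + 18 = 520.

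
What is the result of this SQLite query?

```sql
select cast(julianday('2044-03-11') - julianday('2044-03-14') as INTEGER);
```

-3

Both dates are in March 2044: 14 − 11 = 3.
The subtraction is earlier − later, so the result is −3 → -3.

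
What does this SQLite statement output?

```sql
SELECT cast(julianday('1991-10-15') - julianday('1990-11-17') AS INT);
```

332

13 days remain in November 1990 after the 17th (30 − 17).
Full months from December 1990 through September 1991 contribute their day counts.
Then 15 days into October 1991.
Total: 13 + 31 + 31 + 28 + 31 + 30 + 31 + 30 + 31 + 31 + 30 + 15 = 332.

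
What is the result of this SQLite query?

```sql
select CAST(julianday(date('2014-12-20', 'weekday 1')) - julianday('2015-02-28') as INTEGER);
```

-68

`weekday 1` advances to the next Monday; 2014-12-20 is a Saturday, so it moves forward to 2014-12-22.
9 days remain in December 2014 after the 22nd (31 − 22).
January 2015: 31 days.
Then 28 days into February 2015.
Total: 9 + 31 + 28 = 68.
The subtraction is earlier − later, so the result is −68 → -68.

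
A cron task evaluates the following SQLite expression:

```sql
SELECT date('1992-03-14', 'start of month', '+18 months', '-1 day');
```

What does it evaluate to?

`start of month` rewinds 1992-03-14 to 1992-03-01.
Adding +18 months to 1992-03-01 gives 1993-09-01.
Going back 1 day from 1993-09-01 reaches 1993-08-31 (last day of August, 31 days).

1993-08-31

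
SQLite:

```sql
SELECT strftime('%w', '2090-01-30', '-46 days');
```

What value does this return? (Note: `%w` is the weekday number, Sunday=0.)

First apply '-46 days': 2090-01-30 → 2089-12-15.
2089-12-15 is a Thursday; with Sunday=0 that is 4.

4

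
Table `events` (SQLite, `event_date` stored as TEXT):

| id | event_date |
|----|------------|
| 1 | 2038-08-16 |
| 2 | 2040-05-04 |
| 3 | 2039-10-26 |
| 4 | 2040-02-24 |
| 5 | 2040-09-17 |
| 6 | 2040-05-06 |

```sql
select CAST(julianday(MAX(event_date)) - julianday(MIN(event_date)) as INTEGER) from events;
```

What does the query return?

763

MIN = 2038-08-16, MAX = 2040-09-17.
15 days remain in August 2038 after the 16th (31 − 16).
Full months from September 2038 through August 2040 contribute their day counts.
Then 17 days into September 2040.
Total: 15 + 30 + 31 + 30 + 31 + 31 + 28 + 31 + 30 + 31 + 30 + 31 + 31 + 30 + 31 + 30 + 31 + 31 + 29 + 31 + 30 + 31 + 30 + 31 + 31 + 17 = 763.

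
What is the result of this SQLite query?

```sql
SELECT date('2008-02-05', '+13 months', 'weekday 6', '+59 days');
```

Adding +13 months to 2008-02-05 gives 2009-03-05.
`weekday 6` advances to the next Saturday; 2009-03-05 is a Thursday, so it moves forward to 2009-03-07.
Applying '+59 days' to 2009-03-07: counting 59 days forward gives 2009-05-05.

2009-05-05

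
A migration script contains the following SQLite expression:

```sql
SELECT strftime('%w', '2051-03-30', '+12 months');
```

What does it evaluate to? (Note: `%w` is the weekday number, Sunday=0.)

First apply '+12 months': 2051-03-30 → 2052-03-30.
2052-03-30 is a Saturday; with Sunday=0 that is 6.

6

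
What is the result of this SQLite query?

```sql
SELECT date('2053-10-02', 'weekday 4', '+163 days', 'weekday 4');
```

2054-03-19

`weekday 4` advances to the next Thursday; 2053-10-02 is already a Thursday, so it stays at 2053-10-02.
Applying '+163 days' to 2053-10-02: counting 163 days forward gives 2054-03-14.
`weekday 4` advances to the next Thursday; 2054-03-14 is a Saturday, so it moves forward to 2054-03-19.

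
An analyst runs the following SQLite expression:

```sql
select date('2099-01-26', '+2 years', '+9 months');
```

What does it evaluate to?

Adding +2 years to 2099-01-26 gives 2101-01-26.
Adding +9 months to 2101-01-26 gives 2101-10-26.

2101-10-26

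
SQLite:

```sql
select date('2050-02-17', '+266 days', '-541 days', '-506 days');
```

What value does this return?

Applying '+266 days' to 2050-02-17: counting 266 days forward gives 2050-11-10.
Applying '-541 days' to 2050-11-10: counting 541 days back gives 2049-05-18.
Applying '-506 days' to 2049-05-18: counting 506 days back gives 2047-12-29.

2047-12-29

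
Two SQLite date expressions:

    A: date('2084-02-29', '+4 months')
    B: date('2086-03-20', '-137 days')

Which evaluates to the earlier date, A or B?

A

A = 2084-06-29.
B = 2085-11-03.
A is earlier.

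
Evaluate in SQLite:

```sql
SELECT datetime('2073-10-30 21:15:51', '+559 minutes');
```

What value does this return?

2073-10-31 06:34:51

559 minutes = 9h 19m; +559 minutes from 2073-10-30 21:15:51 is 2073-10-31 06:34:51 (crosses midnight).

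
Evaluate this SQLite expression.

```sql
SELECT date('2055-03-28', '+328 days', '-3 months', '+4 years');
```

2059-11-19

Applying '+328 days' to 2055-03-28: counting 328 days forward gives 2056-02-19.
Adding -3 months to 2056-02-19 gives 2055-11-19.
Adding +4 years to 2055-11-19 gives 2059-11-19.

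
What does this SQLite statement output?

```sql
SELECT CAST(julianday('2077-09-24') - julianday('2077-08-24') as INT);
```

7 days remain in August 2077 after the 24th (31 − 24).
Then 24 days into September 2077.
Total: 7 + 24 = 31.

31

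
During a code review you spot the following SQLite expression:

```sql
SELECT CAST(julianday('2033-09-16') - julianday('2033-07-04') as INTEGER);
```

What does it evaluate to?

27 days remain in July 2033 after the 4th (31 − 4).
August 2033: 31 days.
Then 16 days into September 2033.
Total: 27 + 31 + 16 = 74.

74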